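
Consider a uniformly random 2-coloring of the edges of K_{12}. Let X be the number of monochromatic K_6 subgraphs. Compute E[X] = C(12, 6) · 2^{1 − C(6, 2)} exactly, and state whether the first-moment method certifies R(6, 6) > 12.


E[X] = C(12, 6) · 2^{1 − 15} = 924 · 2^{−14} = 924/16384.
As a reduced fraction: E[X] = 231/4096 ≈ 0.056.
Is E[X] < 1? YES.
Since E[X] < 1, there exists a 2-coloring of K_{12} with no monochromatic K_6; hence R(6, 6) > 12.

E[X] = 231/4096 ≈ 0.056; E[X] < 1, so R(6, 6) > 12.


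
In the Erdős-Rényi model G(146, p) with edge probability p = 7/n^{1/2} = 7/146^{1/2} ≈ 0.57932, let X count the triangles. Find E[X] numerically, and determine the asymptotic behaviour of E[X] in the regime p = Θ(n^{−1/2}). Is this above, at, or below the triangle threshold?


Number of potential triangles: C(146, 3) = 508080.
Each occurs with probability p³ ≈ (0.57932)³ ≈ 1.9443070e-01.
By linearity: E[X] = C(146, 3)·p³ ≈ 508080 · 1.9443070e-01 ≈ 98786.34929.
Since α = 1/2 < 1, p = c/n^{1/2} ≫ 1/n is above the triangle threshold p ~ 1/n. Asymptotically E[X] ~ (c³/6)·n^{3(1−α)} = (7³/6)·n^{1.5} → ∞; triangles are abundant w.h.p.

E[X] ≈ 98786.34929; in regime p = Θ(1/n^{1/2}) E[X] diverges (above the triangle threshold p ~ 1/n).


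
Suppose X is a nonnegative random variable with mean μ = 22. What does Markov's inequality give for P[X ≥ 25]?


μ = E[X] = 22, a = 25.
Markov: P[X ≥ 25] ≤ μ/a = (22)/25 = 22/25.
Numerically: ≈ 0.880000.
(Since a = 25 > μ = 22.000000, the bound 22/25 is < 1 and informative.)

P[X ≥ 25] ≤ 22/25 ≈ 0.880000.


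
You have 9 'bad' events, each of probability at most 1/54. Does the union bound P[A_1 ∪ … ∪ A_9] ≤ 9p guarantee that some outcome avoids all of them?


Union bound: P[∪_{i=1}^{9} A_i] ≤ Σ_i P[A_i] ≤ 9·p = 9·(1/54) = 1/6.
Numerically: 1/6 ≈ 0.1666667.
Is 1/6 < 1? YES.
Since P[∪ A_i] ≤ 1/6 < 1, the complement has P[∩ A_i^c] ≥ 1 − 1/6 = 5/6 > 0, so some outcome avoids every A_i.

9·p = 1/6 ≈ 0.1666667; existence CERTIFIED by the union bound.


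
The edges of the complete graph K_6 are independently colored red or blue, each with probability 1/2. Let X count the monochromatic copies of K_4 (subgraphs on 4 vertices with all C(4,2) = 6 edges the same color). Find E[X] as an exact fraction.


Let X = Σ_S X_S over the C(6, 4) = 15 subsets S of size 4, where X_S = 1 if the K_4 on S is monochromatic.
For a fixed S, the K_4 on S has C(4, 2) = 6 edges. P[all 6 edges red] = (1/2)^6, and likewise for blue, so P[monochromatic] = 2·(1/2)^6 = 2^{1 − 6} = 1/32.
By linearity: E[X] = C(6, 4) · 2^{1 − 6} = 15 · 1/32 = 15/32.
Numerically: E[X] ≈ 0.4688.

E[X] = C(6,4)·2^(1−C(4,2)) = 15/32 ≈ 0.4688.


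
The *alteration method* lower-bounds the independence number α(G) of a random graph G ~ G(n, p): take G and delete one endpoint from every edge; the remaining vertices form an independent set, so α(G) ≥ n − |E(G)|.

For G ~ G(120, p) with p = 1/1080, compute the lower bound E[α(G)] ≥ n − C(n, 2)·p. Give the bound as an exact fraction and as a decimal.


E[|E(G)|] = C(120, 2)·p = 7140 · (1/1080) = 119/18.
E[α(G)] ≥ n − E[|E(G)|] = 120 − 119/18 = 2041/18.
Numerically: ≈ 113.388889.
(This is only a lower bound; the true E[α(G)] may be larger.)

E[α(G)] ≥ 2041/18 ≈ 113.388889.


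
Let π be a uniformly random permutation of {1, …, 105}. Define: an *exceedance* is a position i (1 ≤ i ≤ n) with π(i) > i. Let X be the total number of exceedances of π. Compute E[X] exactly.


Write X = Σ_{i=1}^{105} X_i, where X_i = 1_{π(i) > i}.
For each fixed i, π(i) is uniform over {1, …, 105} (marginal of a uniform permutation), so P[π(i) > i] = (n − i)/n. Summing: Σ_{i=1}^{105} (n − i)/n = (0 + 1 + … + 104)/105 = 105(105 − 1)/(2·105) = (105 − 1)/2.
Hence E[X] = Σ_{i=1}^{105} (105 − i)/105 = 52 ≈ 52.000.

E[X] = 52 = 52.000.


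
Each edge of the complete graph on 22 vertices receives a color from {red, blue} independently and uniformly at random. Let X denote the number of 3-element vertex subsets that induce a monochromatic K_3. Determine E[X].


Let X = Σ_S X_S over the C(22, 3) = 1540 subsets S of size 3, where X_S = 1 if the K_3 on S is monochromatic.
For a fixed S, the K_3 on S has C(3, 2) = 3 edges. P[all 3 edges red] = (1/2)^3, and likewise for blue, so P[monochromatic] = 2·(1/2)^3 = 2^{1 − 3} = 1/4.
By linearity of expectation: E[X] = C(22, 3) · 2^{1 − 3} = 1540 · 1/4 = 385.
Numerically: E[X] ≈ 385.000.

E[X] = C(22,3)·2^(1−C(3,2)) = 385 ≈ 385.000.


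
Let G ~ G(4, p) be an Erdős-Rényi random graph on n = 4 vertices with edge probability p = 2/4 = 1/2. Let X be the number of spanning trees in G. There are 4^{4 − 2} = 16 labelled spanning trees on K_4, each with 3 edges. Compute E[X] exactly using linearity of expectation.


K_4 has 4^{4 − 2} = 16 labelled spanning trees.
For each such spanning tree H, let X_H = 1 if all 3 edges of H are present in G. Then P[X_H = 1] = p^{3} = (1/2)^{3} = 1/8.
Summing the indicators: E[X] = Σ_H E[X_H] = 16 · p^{3} = 16 · 1/8 = 2.
Numerically: E[X] ≈ 2.

E[X] = 16 · (1/2)^{3} = 2 ≈ 2.


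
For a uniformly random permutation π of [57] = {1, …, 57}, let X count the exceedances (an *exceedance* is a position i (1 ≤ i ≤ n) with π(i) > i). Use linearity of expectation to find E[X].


Write X = Σ_{i=1}^{57} X_i, where X_i = 1_{π(i) > i}.
For each fixed i, π(i) is uniform over {1, …, 57} (marginal of a uniform permutation), so P[π(i) > i] = (n − i)/n. Summing: Σ_{i=1}^{57} (n − i)/n = (0 + 1 + … + 56)/57 = 57(57 − 1)/(2·57) = (57 − 1)/2.
Hence E[X] = Σ_{i=1}^{57} (57 − i)/57 = 28 ≈ 28.00000.

E[X] = 28 = 28.00000.


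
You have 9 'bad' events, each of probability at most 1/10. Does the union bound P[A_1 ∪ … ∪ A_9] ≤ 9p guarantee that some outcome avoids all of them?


Union bound: P[∪_{i=1}^{9} A_i] ≤ Σ_i P[A_i] ≤ 9·p = 9·(1/10) = 9/10.
Numerically: 9/10 ≈ 0.90000.
Is 9/10 < 1? YES.
Since P[∪ A_i] ≤ 9/10 < 1, the complement has P[∩ A_i^c] ≥ 1 − 9/10 = 1/10 > 0, so some outcome avoids every A_i.

9·p = 9/10 ≈ 0.90000; existence CERTIFIED by the union bound.


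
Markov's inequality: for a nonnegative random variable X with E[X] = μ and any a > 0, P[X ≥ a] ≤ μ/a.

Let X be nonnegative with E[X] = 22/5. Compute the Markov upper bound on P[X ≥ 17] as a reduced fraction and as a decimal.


μ = E[X] = 22/5, a = 17.
Markov: P[X ≥ 17] ≤ μ/a = (22/5)/17 = 22/85.
Numerically: ≈ 0.2588.
(Since a = 17 > μ = 4.4000, the bound 22/85 is < 1 and informative.)

P[X ≥ 17] ≤ 22/85 ≈ 0.2588.


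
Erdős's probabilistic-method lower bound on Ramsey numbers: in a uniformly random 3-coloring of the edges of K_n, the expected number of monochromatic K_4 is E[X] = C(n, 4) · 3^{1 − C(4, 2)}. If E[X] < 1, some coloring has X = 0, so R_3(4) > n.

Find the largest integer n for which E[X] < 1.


We need C(n, 4) · 3^{1 − 6} < 1, i.e. C(n, 4) < 3^{6 − 1} = 243.
Check values of n near the boundary:
  n = 6: C(6, 4) = 15; 15 < 243? YES
  n = 7: C(7, 4) = 35; 35 < 243? YES
  n = 8: C(8, 4) = 70; 70 < 243? YES
  n = 9: C(9, 4) = 126; 126 < 243? YES
  n = 10: C(10, 4) = 210; 210 < 243? YES
  n = 11: C(11, 4) = 330; 330 < 243? NO
  n = 12: C(12, 4) = 495; 495 < 243? NO
  n = 13: C(13, 4) = 715; 715 < 243? NO
The largest n with C(n, 4) < 243 is n = 10 (where E[X] = 70/81 ≈ 0.8641975). Hence R_3(4) > 10, i.e. R_3(4) ≥ 11.

Largest n = 10; hence R_3(4) > 10.


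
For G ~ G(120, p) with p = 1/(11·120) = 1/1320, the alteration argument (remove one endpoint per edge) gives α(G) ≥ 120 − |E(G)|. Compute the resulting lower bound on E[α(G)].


E[|E(G)|] = C(120, 2)·p = 7140 · (1/1320) = 119/22.
E[α(G)] ≥ n − E[|E(G)|] = 120 − 119/22 = 2521/22.
Numerically: ≈ 114.591.
(This is only a lower bound; the true E[α(G)] may be larger.)

E[α(G)] ≥ 2521/22 ≈ 114.591.


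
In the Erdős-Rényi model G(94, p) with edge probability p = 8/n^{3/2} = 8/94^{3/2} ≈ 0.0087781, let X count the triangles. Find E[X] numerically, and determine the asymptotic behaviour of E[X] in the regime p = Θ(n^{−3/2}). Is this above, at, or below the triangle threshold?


Number of potential triangles: C(94, 3) = 134044.
Each occurs with probability p³ ≈ (0.0087781)³ ≈ 6.7638602e-07.
By linearity: E[X] = C(94, 3)·p³ ≈ 134044 · 6.7638602e-07 ≈ 0.09067.
Since α = 3/2 > 1, p = c/n^{3/2} = o(1/n) is below the triangle threshold p ~ 1/n. Asymptotically E[X] ~ (c³/6)·n^{3(1−α)} = (8³/6)·n^{-1.5} → 0, so by Markov's inequality G has no triangles w.h.p.

E[X] ≈ 0.09067; in regime p = Θ(1/n^{3/2}) E[X] tends to 0 (below the triangle threshold p ~ 1/n).


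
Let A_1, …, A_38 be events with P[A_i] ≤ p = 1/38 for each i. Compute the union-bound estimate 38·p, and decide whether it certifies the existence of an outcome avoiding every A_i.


Union bound: P[∪_{i=1}^{38} A_i] ≤ Σ_i P[A_i] ≤ 38·p = 38·(1/38) = 1.
Numerically: 1 ≈ 1.000000.
Is 1 < 1? NO.
Since the bound 1 is ≥ 1, the union bound is uninformative here; it does NOT by itself certify existence.

38·p = 1 ≈ 1.000000; existence NOT certified by the union bound.


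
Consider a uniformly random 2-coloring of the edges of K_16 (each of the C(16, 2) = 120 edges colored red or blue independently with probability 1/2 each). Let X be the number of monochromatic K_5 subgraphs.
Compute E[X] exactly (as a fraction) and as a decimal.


Let X = Σ_S X_S over the C(16, 5) = 4368 subsets S of size 5, where X_S = 1 if the K_5 on S is monochromatic.
For a fixed S, the K_5 on S has C(5, 2) = 10 edges. P[all 10 edges red] = (1/2)^10, and likewise for blue, so P[monochromatic] = 2·(1/2)^10 = 2^{1 − 10} = 1/512.
By linearity: E[X] = C(16, 5) · 2^{1 − 10} = 4368 · 1/512 = 273/32.
Numerically: E[X] ≈ 8.531250.

E[X] = C(16,5)·2^(1−C(5,2)) = 273/32 ≈ 8.531250.


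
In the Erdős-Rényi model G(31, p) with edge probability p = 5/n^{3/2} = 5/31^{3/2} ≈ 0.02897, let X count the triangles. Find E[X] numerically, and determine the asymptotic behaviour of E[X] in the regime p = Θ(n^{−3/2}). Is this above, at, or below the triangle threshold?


Number of potential triangles: C(31, 3) = 4495.
Each occurs with probability p³ ≈ (0.02897)³ ≈ 2.430986e-05.
By linearity: E[X] = C(31, 3)·p³ ≈ 4495 · 2.430986e-05 ≈ 0.1093.
Since α = 3/2 > 1, p = c/n^{3/2} = o(1/n) is below the triangle threshold p ~ 1/n. Asymptotically E[X] ~ (c³/6)·n^{3(1−α)} = (5³/6)·n^{-1.5} → 0, so by Markov's inequality G has no triangles w.h.p.

E[X] ≈ 0.1093; in regime p = Θ(1/n^{3/2}) E[X] tends to 0 (below the triangle threshold p ~ 1/n).


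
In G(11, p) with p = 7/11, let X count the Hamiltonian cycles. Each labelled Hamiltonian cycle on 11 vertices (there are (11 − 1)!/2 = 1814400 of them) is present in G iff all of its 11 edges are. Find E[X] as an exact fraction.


K_11 has (11 − 1)!/2 = 1814400 labelled Hamiltonian cycles.
For each such Hamiltonian cycle H, let X_H = 1 if all 11 edges of H are present in G. Then P[X_H = 1] = p^{11} = (7/11)^{11} = 1977326743/285311670611.
By linearity of expectation: E[X] = Σ_H E[X_H] = 1814400 · p^{11} = 1814400 · 1977326743/285311670611 = 3587661642499200/285311670611.
Numerically: E[X] ≈ 12575.

E[X] = 1814400 · (7/11)^{11} = 3587661642499200/285311670611 ≈ 12575.


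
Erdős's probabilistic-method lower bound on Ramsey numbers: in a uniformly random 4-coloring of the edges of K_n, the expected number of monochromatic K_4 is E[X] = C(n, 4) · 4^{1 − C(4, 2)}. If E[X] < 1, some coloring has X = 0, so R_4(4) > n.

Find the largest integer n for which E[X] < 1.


We need C(n, 4) · 4^{1 − 6} < 1, i.e. C(n, 4) < 4^{6 − 1} = 1024.
Check values of n near the boundary:
  n = 13: C(13, 4) = 715; 715 < 1024? YES
  n = 14: C(14, 4) = 1001; 1001 < 1024? YES
  n = 15: C(15, 4) = 1365; 1365 < 1024? NO
  n = 16: C(16, 4) = 1820; 1820 < 1024? NO
The largest n with C(n, 4) < 1024 is n = 14 (where E[X] = 1001/1024 ≈ 0.9775391). Hence R_4(4) > 14, i.e. R_4(4) ≥ 15.

Largest n = 14; hence R_4(4) > 14.


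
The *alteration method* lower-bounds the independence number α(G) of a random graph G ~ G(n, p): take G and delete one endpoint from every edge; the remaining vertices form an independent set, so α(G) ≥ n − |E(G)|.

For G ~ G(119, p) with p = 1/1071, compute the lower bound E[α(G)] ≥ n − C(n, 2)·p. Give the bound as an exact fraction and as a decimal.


E[|E(G)|] = C(119, 2)·p = 7021 · (1/1071) = 59/9.
E[α(G)] ≥ n − E[|E(G)|] = 119 − 59/9 = 1012/9.
Numerically: ≈ 112.444444.
(This is only a lower bound; the true E[α(G)] may be larger.)

E[α(G)] ≥ 1012/9 ≈ 112.444444.


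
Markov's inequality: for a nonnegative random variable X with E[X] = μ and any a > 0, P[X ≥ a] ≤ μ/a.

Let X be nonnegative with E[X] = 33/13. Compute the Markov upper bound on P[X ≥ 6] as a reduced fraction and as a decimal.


μ = E[X] = 33/13, a = 6.
Markov: P[X ≥ 6] ≤ μ/a = (33/13)/6 = 11/26.
Numerically: ≈ 0.423077.
(Since a = 6 > μ = 2.538462, the bound 11/26 is < 1 and informative.)

P[X ≥ 6] ≤ 11/26 ≈ 0.423077.


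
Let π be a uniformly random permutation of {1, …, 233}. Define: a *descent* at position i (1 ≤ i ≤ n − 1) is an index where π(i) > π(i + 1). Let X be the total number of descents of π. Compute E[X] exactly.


Write X = Σ X_I over i = 1, …, 232, with X_I the indicator of one descent.
There are 232 indicators.
For each fixed i, the pair (π(i), π(i+1)) is a uniformly random ordered pair of distinct values from {1, …, 233}; by symmetry P[π(i) > π(i+1)] = 1/2.
By linearity: E[X] = 232 · (1/2) = (233 − 1) · (1/2) = 116 ≈ 116.000.

E[X] = 116 = 116.000.


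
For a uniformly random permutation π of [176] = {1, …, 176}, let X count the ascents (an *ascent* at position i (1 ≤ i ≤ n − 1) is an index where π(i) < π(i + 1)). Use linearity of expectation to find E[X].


Write X = Σ X_I over i = 1, …, 175, with X_I the indicator of one ascent.
There are 175 indicators.
For each fixed i, the pair (π(i), π(i+1)) is a uniformly random ordered pair of distinct values from {1, …, 176}; by symmetry P[π(i) < π(i+1)] = 1/2.
By linearity: E[X] = 175 · (1/2) = (176 − 1) · (1/2) = 175/2 ≈ 87.50000.

E[X] = 175/2 = 87.50000.


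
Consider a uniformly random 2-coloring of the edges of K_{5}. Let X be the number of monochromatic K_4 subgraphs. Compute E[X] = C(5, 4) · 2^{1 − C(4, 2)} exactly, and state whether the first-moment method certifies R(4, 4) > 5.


E[X] = C(5, 4) · 2^{1 − 6} = 5 · 2^{−5} = 5/32.
As a reduced fraction: E[X] = 5/32 ≈ 0.156250.
Is E[X] < 1? YES.
Since E[X] < 1, there exists a 2-coloring of K_{5} with no monochromatic K_4; hence R(4, 4) > 5.

E[X] = 5/32 ≈ 0.156250; E[X] < 1, so R(4, 4) > 5.


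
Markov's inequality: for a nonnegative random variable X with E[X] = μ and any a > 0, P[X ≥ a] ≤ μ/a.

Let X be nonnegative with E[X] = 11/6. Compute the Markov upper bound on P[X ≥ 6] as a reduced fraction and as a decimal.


μ = E[X] = 11/6, a = 6.
Markov: P[X ≥ 6] ≤ μ/a = (11/6)/6 = 11/36.
Numerically: ≈ 0.305556.
(Since a = 6 > μ = 1.833333, the bound 11/36 is < 1 and informative.)

P[X ≥ 6] ≤ 11/36 ≈ 0.305556.


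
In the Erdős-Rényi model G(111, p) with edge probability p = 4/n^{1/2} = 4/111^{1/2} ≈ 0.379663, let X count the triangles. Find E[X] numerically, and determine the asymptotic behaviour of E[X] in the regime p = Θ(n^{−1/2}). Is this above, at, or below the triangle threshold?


Number of potential triangles: C(111, 3) = 221815.
Each occurs with probability p³ ≈ (0.379663)³ ≈ 5.47262268e-02.
By linearity: E[X] = C(111, 3)·p³ ≈ 221815 · 5.47262268e-02 ≈ 12139.097994.
Since α = 1/2 < 1, p = c/n^{1/2} ≫ 1/n is above the triangle threshold p ~ 1/n. Asymptotically E[X] ~ (c³/6)·n^{3(1−α)} = (4³/6)·n^{1.5} → ∞; triangles are abundant w.h.p.

E[X] ≈ 12139.097994; in regime p = Θ(1/n^{1/2}) E[X] diverges (above the triangle threshold p ~ 1/n).


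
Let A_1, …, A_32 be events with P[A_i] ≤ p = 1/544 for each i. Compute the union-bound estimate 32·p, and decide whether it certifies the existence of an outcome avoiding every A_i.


Union bound: P[∪_{i=1}^{32} A_i] ≤ Σ_i P[A_i] ≤ 32·p = 32·(1/544) = 1/17.
Numerically: 1/17 ≈ 0.0588235.
Is 1/17 < 1? YES.
Since P[∪ A_i] ≤ 1/17 < 1, the complement has P[∩ A_i^c] ≥ 1 − 1/17 = 16/17 > 0, so some outcome avoids every A_i.

32·p = 1/17 ≈ 0.0588235; existence CERTIFIED by the union bound.


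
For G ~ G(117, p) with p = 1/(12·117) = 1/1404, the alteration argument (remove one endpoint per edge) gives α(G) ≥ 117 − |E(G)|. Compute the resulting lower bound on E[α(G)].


E[|E(G)|] = C(117, 2)·p = 6786 · (1/1404) = 29/6.
E[α(G)] ≥ n − E[|E(G)|] = 117 − 29/6 = 673/6.
Numerically: ≈ 112.166667.
(This is only a lower bound; the true E[α(G)] may be larger.)

E[α(G)] ≥ 673/6 ≈ 112.166667.


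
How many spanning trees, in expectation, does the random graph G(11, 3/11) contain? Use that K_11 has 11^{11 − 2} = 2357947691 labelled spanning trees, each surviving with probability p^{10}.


K_11 has 11^{11 − 2} = 2357947691 labelled spanning trees.
For each such spanning tree H, let X_H = 1 if all 10 edges of H are present in G. Then P[X_H = 1] = p^{10} = (3/11)^{10} = 59049/25937424601.
Summing the indicators: E[X] = Σ_H E[X_H] = 2357947691 · p^{10} = 2357947691 · 59049/25937424601 = 59049/11.
Numerically: E[X] ≈ 5368.09.

E[X] = 2357947691 · (3/11)^{10} = 59049/11 ≈ 5368.09.


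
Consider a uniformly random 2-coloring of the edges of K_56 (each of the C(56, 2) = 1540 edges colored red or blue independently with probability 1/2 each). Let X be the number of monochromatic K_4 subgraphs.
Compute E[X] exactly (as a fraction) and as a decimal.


Let X = Σ_S X_S over the C(56, 4) = 367290 subsets S of size 4, where X_S = 1 if the K_4 on S is monochromatic.
For a fixed S, the K_4 on S has C(4, 2) = 6 edges. P[all 6 edges red] = (1/2)^6, and likewise for blue, so P[monochromatic] = 2·(1/2)^6 = 2^{1 − 6} = 1/32.
Summing: E[X] = C(56, 4) · 2^{1 − 6} = 367290 · 1/32 = 183645/16.
Numerically: E[X] ≈ 11477.812.

E[X] = C(56,4)·2^(1−C(4,2)) = 183645/16 ≈ 11477.812.


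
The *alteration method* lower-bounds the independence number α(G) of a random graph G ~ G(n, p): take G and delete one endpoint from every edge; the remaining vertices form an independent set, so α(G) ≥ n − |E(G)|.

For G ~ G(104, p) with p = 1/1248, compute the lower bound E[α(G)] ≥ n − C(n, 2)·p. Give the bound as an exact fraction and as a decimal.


E[|E(G)|] = C(104, 2)·p = 5356 · (1/1248) = 103/24.
E[α(G)] ≥ n − E[|E(G)|] = 104 − 103/24 = 2393/24.
Numerically: ≈ 99.70833.
(This is only a lower bound; the true E[α(G)] may be larger.)

E[α(G)] ≥ 2393/24 ≈ 99.70833.


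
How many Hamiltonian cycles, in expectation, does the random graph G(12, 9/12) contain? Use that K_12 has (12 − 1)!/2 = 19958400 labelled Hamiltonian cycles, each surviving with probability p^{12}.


K_12 has (12 − 1)!/2 = 19958400 labelled Hamiltonian cycles.
For each such Hamiltonian cycle H, let X_H = 1 if all 12 edges of H are present in G. Then P[X_H = 1] = p^{12} = (3/4)^{12} = 531441/16777216.
By linearity of expectation: E[X] = Σ_H E[X_H] = 19958400 · p^{12} = 19958400 · 531441/16777216 = 82864937925/131072.
Numerically: E[X] ≈ 632209.

E[X] = 19958400 · (3/4)^{12} = 82864937925/131072 ≈ 632209.


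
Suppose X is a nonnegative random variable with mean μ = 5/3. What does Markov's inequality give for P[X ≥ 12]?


μ = E[X] = 5/3, a = 12.
Markov: P[X ≥ 12] ≤ μ/a = (5/3)/12 = 5/36.
Numerically: ≈ 0.138889.
(Since a = 12 > μ = 1.666667, the bound 5/36 is < 1 and informative.)

P[X ≥ 12] ≤ 5/36 ≈ 0.138889.


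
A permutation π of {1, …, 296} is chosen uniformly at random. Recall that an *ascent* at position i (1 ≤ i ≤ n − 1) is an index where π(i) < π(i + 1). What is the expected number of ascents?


Write X = Σ X_I over i = 1, …, 295, with X_I the indicator of one ascent.
There are 295 indicators.
For each fixed i, the pair (π(i), π(i+1)) is a uniformly random ordered pair of distinct values from {1, …, 296}; by symmetry P[π(i) < π(i+1)] = 1/2.
By linearity: E[X] = 295 · (1/2) = (296 − 1) · (1/2) = 295/2 ≈ 147.500000.

E[X] = 295/2 = 147.500000.


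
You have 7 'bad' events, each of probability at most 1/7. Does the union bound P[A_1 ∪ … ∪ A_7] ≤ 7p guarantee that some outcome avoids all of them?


Union bound: P[∪_{i=1}^{7} A_i] ≤ Σ_i P[A_i] ≤ 7·p = 7·(1/7) = 1.
Numerically: 1 ≈ 1.0000.
Is 1 < 1? NO.
Since the bound 1 is ≥ 1, the union bound is uninformative here; it does NOT by itself certify existence.

7·p = 1 ≈ 1.0000; existence NOT certified by the union bound.


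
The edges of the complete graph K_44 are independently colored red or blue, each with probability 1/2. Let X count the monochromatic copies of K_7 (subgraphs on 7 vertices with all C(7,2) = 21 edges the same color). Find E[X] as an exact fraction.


Let X = Σ_S X_S over the C(44, 7) = 38320568 subsets S of size 7, where X_S = 1 if the K_7 on S is monochromatic.
For a fixed S, the K_7 on S has C(7, 2) = 21 edges. P[all 21 edges red] = (1/2)^21, and likewise for blue, so P[monochromatic] = 2·(1/2)^21 = 2^{1 − 21} = 1/1048576.
By linearity: E[X] = C(44, 7) · 2^{1 − 21} = 38320568 · 1/1048576 = 4790071/131072.
Numerically: E[X] ≈ 36.54534.

E[X] = C(44,7)·2^(1−C(7,2)) = 4790071/131072 ≈ 36.54534.


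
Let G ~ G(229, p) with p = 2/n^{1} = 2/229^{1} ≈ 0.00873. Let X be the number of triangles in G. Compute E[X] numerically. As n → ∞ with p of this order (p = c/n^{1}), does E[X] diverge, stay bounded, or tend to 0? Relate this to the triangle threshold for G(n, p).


Number of potential triangles: C(229, 3) = 1975354.
Each occurs with probability p³ ≈ (0.00873)³ ≈ 6.66168e-07.
By linearity: E[X] = C(229, 3)·p³ ≈ 1975354 · 6.66168e-07 ≈ 1.316.
Here α = 1, so p = 2/n is exactly at the triangle threshold p ~ 1/n. Asymptotically E[X] → c³/6 = 2³/6 = 4/3 ≈ 1.333, a bounded constant. In this regime the triangle count is asymptotically Poisson(c³/6).

E[X] ≈ 1.316; in regime p = Θ(1/n^{1}) E[X] stays bounded (at the triangle threshold p ~ 1/n).


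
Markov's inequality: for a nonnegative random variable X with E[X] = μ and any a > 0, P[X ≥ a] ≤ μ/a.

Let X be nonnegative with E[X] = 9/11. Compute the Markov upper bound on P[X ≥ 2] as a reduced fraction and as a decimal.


μ = E[X] = 9/11, a = 2.
Markov: P[X ≥ 2] ≤ μ/a = (9/11)/2 = 9/22.
Numerically: ≈ 0.409.
(Since a = 2 > μ = 0.818, the bound 9/22 is < 1 and informative.)

P[X ≥ 2] ≤ 9/22 ≈ 0.409.


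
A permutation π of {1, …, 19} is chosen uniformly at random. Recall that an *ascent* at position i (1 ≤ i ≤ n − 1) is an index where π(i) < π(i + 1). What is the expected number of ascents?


Write X = Σ X_I over i = 1, …, 18, with X_I the indicator of one ascent.
There are 18 indicators.
For each fixed i, the pair (π(i), π(i+1)) is a uniformly random ordered pair of distinct values from {1, …, 19}; by symmetry P[π(i) < π(i+1)] = 1/2.
By linearity: E[X] = 18 · (1/2) = (19 − 1) · (1/2) = 9 ≈ 9.00000.

E[X] = 9 = 9.00000.


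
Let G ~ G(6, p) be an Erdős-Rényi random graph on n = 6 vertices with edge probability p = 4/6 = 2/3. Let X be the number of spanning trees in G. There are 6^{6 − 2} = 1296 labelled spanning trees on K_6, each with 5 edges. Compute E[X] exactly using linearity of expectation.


K_6 has 6^{6 − 2} = 1296 labelled spanning trees.
For each such spanning tree H, let X_H = 1 if all 5 edges of H are present in G. Then P[X_H = 1] = p^{5} = (2/3)^{5} = 32/243.
By linearity of expectation: E[X] = Σ_H E[X_H] = 1296 · p^{5} = 1296 · 32/243 = 512/3.
Numerically: E[X] ≈ 170.7.

E[X] = 1296 · (2/3)^{5} = 512/3 ≈ 170.7.


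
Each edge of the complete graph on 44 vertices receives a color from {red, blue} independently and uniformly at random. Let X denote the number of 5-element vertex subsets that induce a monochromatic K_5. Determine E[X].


Let X = Σ_S X_S over the C(44, 5) = 1086008 subsets S of size 5, where X_S = 1 if the K_5 on S is monochromatic.
For a fixed S, the K_5 on S has C(5, 2) = 10 edges. P[all 10 edges red] = (1/2)^10, and likewise for blue, so P[monochromatic] = 2·(1/2)^10 = 2^{1 − 10} = 1/512.
By linearity of expectation: E[X] = C(44, 5) · 2^{1 − 10} = 1086008 · 1/512 = 135751/64.
Numerically: E[X] ≈ 2121.1094.

E[X] = C(44,5)·2^(1−C(5,2)) = 135751/64 ≈ 2121.1094.


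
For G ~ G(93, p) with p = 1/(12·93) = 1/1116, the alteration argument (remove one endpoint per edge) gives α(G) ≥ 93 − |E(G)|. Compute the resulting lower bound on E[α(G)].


E[|E(G)|] = C(93, 2)·p = 4278 · (1/1116) = 23/6.
E[α(G)] ≥ n − E[|E(G)|] = 93 − 23/6 = 535/6.
Numerically: ≈ 89.167.
(This is only a lower bound; the true E[α(G)] may be larger.)

E[α(G)] ≥ 535/6 ≈ 89.167.


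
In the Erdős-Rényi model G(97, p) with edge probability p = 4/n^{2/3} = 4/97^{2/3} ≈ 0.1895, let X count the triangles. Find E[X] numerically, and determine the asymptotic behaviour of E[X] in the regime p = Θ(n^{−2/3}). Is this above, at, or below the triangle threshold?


Number of potential triangles: C(97, 3) = 147440.
Each occurs with probability p³ ≈ (0.1895)³ ≈ 6.801998e-03.
By linearity: E[X] = C(97, 3)·p³ ≈ 147440 · 6.801998e-03 ≈ 1002.8866.
Since α = 2/3 < 1, p = c/n^{2/3} ≫ 1/n is above the triangle threshold p ~ 1/n. Asymptotically E[X] ~ (c³/6)·n^{3(1−α)} = (4³/6)·n^{1} → ∞; triangles are abundant w.h.p.

E[X] ≈ 1002.8866; in regime p = Θ(1/n^{2/3}) E[X] diverges (above the triangle threshold p ~ 1/n).


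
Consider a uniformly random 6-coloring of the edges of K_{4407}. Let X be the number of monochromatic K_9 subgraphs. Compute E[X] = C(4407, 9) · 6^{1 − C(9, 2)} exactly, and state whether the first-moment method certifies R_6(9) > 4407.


E[X] = C(4407, 9) · 6^{1 − 36} = 1713856532599459170657070050 · 6^{−35} = 1713856532599459170657070050/1719070799748422591028658176.
As a reduced fraction: E[X] = 285642755433243195109511675/286511799958070431838109696 ≈ 0.99697.
Is E[X] < 1? YES.
Since E[X] < 1, there exists a 6-coloring of K_{4407} with no monochromatic K_9; hence R_6(9) > 4407.

E[X] = 285642755433243195109511675/286511799958070431838109696 ≈ 0.99697; E[X] < 1, so R_6(9) > 4407.


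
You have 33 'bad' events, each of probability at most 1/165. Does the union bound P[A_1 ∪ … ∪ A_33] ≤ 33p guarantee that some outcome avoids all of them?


Union bound: P[∪_{i=1}^{33} A_i] ≤ Σ_i P[A_i] ≤ 33·p = 33·(1/165) = 1/5.
Numerically: 1/5 ≈ 0.2000000.
Is 1/5 < 1? YES.
Since P[∪ A_i] ≤ 1/5 < 1, the complement has P[∩ A_i^c] ≥ 1 − 1/5 = 4/5 > 0, so some outcome avoids every A_i.

33·p = 1/5 ≈ 0.2000000; existence CERTIFIED by the union bound.


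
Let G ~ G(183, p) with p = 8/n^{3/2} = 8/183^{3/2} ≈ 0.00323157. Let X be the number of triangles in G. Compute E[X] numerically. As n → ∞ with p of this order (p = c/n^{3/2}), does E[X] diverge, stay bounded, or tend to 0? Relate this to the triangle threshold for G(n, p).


Number of potential triangles: C(183, 3) = 1004731.
Each occurs with probability p³ ≈ (0.00323157)³ ≈ 3.37473796e-08.
By linearity: E[X] = C(183, 3)·p³ ≈ 1004731 · 3.37473796e-08 ≈ 0.033907.
Since α = 3/2 > 1, p = c/n^{3/2} = o(1/n) is below the triangle threshold p ~ 1/n. Asymptotically E[X] ~ (c³/6)·n^{3(1−α)} = (8³/6)·n^{-1.5} → 0, so by Markov's inequality G has no triangles w.h.p.

E[X] ≈ 0.033907; in regime p = Θ(1/n^{3/2}) E[X] tends to 0 (below the triangle threshold p ~ 1/n).


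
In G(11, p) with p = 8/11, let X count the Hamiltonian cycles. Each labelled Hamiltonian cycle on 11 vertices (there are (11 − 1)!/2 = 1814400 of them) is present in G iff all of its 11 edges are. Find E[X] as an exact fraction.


K_11 has (11 − 1)!/2 = 1814400 labelled Hamiltonian cycles.
For each such Hamiltonian cycle H, let X_H = 1 if all 11 edges of H are present in G. Then P[X_H = 1] = p^{11} = (8/11)^{11} = 8589934592/285311670611.
By linearity: E[X] = Σ_H E[X_H] = 1814400 · p^{11} = 1814400 · 8589934592/285311670611 = 15585577323724800/285311670611.
Numerically: E[X] ≈ 54626.

E[X] = 1814400 · (8/11)^{11} = 15585577323724800/285311670611 ≈ 54626.


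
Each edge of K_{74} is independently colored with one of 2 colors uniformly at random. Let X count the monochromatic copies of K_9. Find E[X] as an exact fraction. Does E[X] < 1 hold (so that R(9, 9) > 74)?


E[X] = C(74, 9) · 2^{1 − 36} = 110524147514 · 2^{−35} = 110524147514/34359738368.
As a reduced fraction: E[X] = 55262073757/17179869184 ≈ 3.2167.
Is E[X] < 1? NO.
Since E[X] ≥ 1, the first-moment bound is inconclusive at n = 74; it does NOT by itself certify R(9, 9) > 74.

E[X] = 55262073757/17179869184 ≈ 3.2167; E[X] ≥ 1; first-moment method inconclusive here.


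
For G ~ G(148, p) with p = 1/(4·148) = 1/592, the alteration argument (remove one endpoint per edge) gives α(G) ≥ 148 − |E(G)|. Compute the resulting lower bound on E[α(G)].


E[|E(G)|] = C(148, 2)·p = 10878 · (1/592) = 147/8.
E[α(G)] ≥ n − E[|E(G)|] = 148 − 147/8 = 1037/8.
Numerically: ≈ 129.6250.
(This is only a lower bound; the true E[α(G)] may be larger.)

E[α(G)] ≥ 1037/8 ≈ 129.6250.


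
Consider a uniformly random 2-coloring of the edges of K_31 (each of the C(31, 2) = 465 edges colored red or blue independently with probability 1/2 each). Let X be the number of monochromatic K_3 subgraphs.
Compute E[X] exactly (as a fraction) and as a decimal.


Let X = Σ_S X_S over the C(31, 3) = 4495 subsets S of size 3, where X_S = 1 if the K_3 on S is monochromatic.
For a fixed S, the K_3 on S has C(3, 2) = 3 edges. P[all 3 edges red] = (1/2)^3, and likewise for blue, so P[monochromatic] = 2·(1/2)^3 = 2^{1 − 3} = 1/4.
By linearity: E[X] = C(31, 3) · 2^{1 − 3} = 4495 · 1/4 = 4495/4.
Numerically: E[X] ≈ 1123.750.

E[X] = C(31,3)·2^(1−C(3,2)) = 4495/4 ≈ 1123.750.


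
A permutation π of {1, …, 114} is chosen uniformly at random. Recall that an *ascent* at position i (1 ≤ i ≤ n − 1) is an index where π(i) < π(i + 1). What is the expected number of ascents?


Write X = Σ X_I over i = 1, …, 113, with X_I the indicator of one ascent.
There are 113 indicators.
For each fixed i, the pair (π(i), π(i+1)) is a uniformly random ordered pair of distinct values from {1, …, 114}; by symmetry P[π(i) < π(i+1)] = 1/2.
By linearity: E[X] = 113 · (1/2) = (114 − 1) · (1/2) = 113/2 ≈ 56.50000.

E[X] = 113/2 = 56.50000.


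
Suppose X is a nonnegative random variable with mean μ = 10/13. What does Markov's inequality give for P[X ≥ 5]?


μ = E[X] = 10/13, a = 5.
Markov: P[X ≥ 5] ≤ μ/a = (10/13)/5 = 2/13.
Numerically: ≈ 0.153846.
(Since a = 5 > μ = 0.769231, the bound 2/13 is < 1 and informative.)

P[X ≥ 5] ≤ 2/13 ≈ 0.153846.


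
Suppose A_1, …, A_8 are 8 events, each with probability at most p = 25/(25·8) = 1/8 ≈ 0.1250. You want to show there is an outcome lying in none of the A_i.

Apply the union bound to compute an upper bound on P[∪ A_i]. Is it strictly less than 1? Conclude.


Union bound: P[∪_{i=1}^{8} A_i] ≤ Σ_i P[A_i] ≤ 8·p = 8·(1/8) = 1.
Numerically: 1 ≈ 1.0000.
Is 1 < 1? NO.
Since the bound 1 is ≥ 1, the union bound is uninformative here; it does NOT by itself certify existence.

8·p = 1 ≈ 1.0000; existence NOT certified by the union bound.


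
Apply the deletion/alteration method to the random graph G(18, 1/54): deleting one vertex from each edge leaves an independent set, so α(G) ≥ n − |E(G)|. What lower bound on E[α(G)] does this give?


E[|E(G)|] = C(18, 2)·p = 153 · (1/54) = 17/6.
E[α(G)] ≥ n − E[|E(G)|] = 18 − 17/6 = 91/6.
Numerically: ≈ 15.16667.
(This is only a lower bound; the true E[α(G)] may be larger.)

E[α(G)] ≥ 91/6 ≈ 15.16667.


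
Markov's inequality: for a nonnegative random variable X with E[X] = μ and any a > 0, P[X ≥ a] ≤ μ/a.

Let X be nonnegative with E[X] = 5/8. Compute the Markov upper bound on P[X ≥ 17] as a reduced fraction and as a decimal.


μ = E[X] = 5/8, a = 17.
Markov: P[X ≥ 17] ≤ μ/a = (5/8)/17 = 5/136.
Numerically: ≈ 0.0368.
(Since a = 17 > μ = 0.6250, the bound 5/136 is < 1 and informative.)

P[X ≥ 17] ≤ 5/136 ≈ 0.0368.


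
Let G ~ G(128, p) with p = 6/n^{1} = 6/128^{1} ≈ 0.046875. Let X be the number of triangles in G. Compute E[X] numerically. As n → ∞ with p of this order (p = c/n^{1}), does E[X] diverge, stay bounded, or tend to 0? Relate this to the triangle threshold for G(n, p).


Number of potential triangles: C(128, 3) = 341376.
Each occurs with probability p³ ≈ (0.046875)³ ≈ 1.02996826e-04.
By linearity: E[X] = C(128, 3)·p³ ≈ 341376 · 1.02996826e-04 ≈ 35.160645.
Here α = 1, so p = 6/n is exactly at the triangle threshold p ~ 1/n. Asymptotically E[X] → c³/6 = 6³/6 = 36 ≈ 36.000000, a bounded constant. In this regime the triangle count is asymptotically Poisson(c³/6).

E[X] ≈ 35.160645; in regime p = Θ(1/n^{1}) E[X] stays bounded (at the triangle threshold p ~ 1/n).


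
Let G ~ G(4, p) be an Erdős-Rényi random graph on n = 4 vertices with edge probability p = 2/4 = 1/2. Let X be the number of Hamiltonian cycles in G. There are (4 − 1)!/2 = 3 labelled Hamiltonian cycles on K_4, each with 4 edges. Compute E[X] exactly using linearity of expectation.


K_4 has (4 − 1)!/2 = 3 labelled Hamiltonian cycles.
For each such Hamiltonian cycle H, let X_H = 1 if all 4 edges of H are present in G. Then P[X_H = 1] = p^{4} = (1/2)^{4} = 1/16.
By linearity of expectation: E[X] = Σ_H E[X_H] = 3 · p^{4} = 3 · 1/16 = 3/16.
Numerically: E[X] ≈ 0.1875.

E[X] = 3 · (1/2)^{4} = 3/16 ≈ 0.1875.


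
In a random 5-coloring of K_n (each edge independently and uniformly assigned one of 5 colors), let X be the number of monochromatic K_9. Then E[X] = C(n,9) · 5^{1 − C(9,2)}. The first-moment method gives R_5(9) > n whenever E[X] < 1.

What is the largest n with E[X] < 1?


We need C(n, 9) · 5^{1 − 36} < 1, i.e. C(n, 9) < 5^{36 − 1} = 2910383045673370361328125.
Check values of n near the boundary:
  n = 2169: C(2169, 9) = 2879753360044504243499683; 2879753360044504243499683 < 2910383045673370361328125? YES
  n = 2170: C(2170, 9) = 2891746779868845075610510; 2891746779868845075610510 < 2910383045673370361328125? YES
  n = 2171: C(2171, 9) = 2903784578674959601827205; 2903784578674959601827205 < 2910383045673370361328125? YES
  n = 2172: C(2172, 9) = 2915866900084148060642020; 2915866900084148060642020 < 2910383045673370361328125? NO
  n = 2173: C(2173, 9) = 2927993888115921319674265; 2927993888115921319674265 < 2910383045673370361328125? NO
The largest n with C(n, 9) < 2910383045673370361328125 is n = 2171 (where E[X] = 580756915734991920365441/582076609134674072265625 ≈ 0.99773). Hence R_5(9) > 2171, i.e. R_5(9) ≥ 2172.

Largest n = 2171; hence R_5(9) > 2171.


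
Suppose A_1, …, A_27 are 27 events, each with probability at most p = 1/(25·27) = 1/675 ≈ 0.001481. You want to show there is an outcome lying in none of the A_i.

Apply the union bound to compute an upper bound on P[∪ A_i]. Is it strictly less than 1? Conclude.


Union bound: P[∪_{i=1}^{27} A_i] ≤ Σ_i P[A_i] ≤ 27·p = 27·(1/675) = 1/25.
Numerically: 1/25 ≈ 0.040000.
Is 1/25 < 1? YES.
Since P[∪ A_i] ≤ 1/25 < 1, the complement has P[∩ A_i^c] ≥ 1 − 1/25 = 24/25 > 0, so some outcome avoids every A_i.

27·p = 1/25 ≈ 0.040000; existence CERTIFIED by the union bound.


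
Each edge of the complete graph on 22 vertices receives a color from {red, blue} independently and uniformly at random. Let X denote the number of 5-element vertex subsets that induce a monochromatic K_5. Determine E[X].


Let X = Σ_S X_S over the C(22, 5) = 26334 subsets S of size 5, where X_S = 1 if the K_5 on S is monochromatic.
For a fixed S, the K_5 on S has C(5, 2) = 10 edges. P[all 10 edges red] = (1/2)^10, and likewise for blue, so P[monochromatic] = 2·(1/2)^10 = 2^{1 − 10} = 1/512.
By linearity of expectation: E[X] = C(22, 5) · 2^{1 − 10} = 26334 · 1/512 = 13167/256.
Numerically: E[X] ≈ 51.4336.

E[X] = C(22,5)·2^(1−C(5,2)) = 13167/256 ≈ 51.4336.


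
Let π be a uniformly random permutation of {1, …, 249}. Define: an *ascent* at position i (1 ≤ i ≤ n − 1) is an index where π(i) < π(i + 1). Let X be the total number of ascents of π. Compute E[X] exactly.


Write X = Σ X_I over i = 1, …, 248, with X_I the indicator of one ascent.
There are 248 indicators.
For each fixed i, the pair (π(i), π(i+1)) is a uniformly random ordered pair of distinct values from {1, …, 249}; by symmetry P[π(i) < π(i+1)] = 1/2.
By linearity: E[X] = 248 · (1/2) = (249 − 1) · (1/2) = 124 ≈ 124.00000.

E[X] = 124 = 124.00000.


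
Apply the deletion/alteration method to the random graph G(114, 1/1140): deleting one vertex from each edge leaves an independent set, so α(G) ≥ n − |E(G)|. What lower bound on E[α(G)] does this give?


E[|E(G)|] = C(114, 2)·p = 6441 · (1/1140) = 113/20.
E[α(G)] ≥ n − E[|E(G)|] = 114 − 113/20 = 2167/20.
Numerically: ≈ 108.350000.
(This is only a lower bound; the true E[α(G)] may be larger.)

E[α(G)] ≥ 2167/20 ≈ 108.350000.


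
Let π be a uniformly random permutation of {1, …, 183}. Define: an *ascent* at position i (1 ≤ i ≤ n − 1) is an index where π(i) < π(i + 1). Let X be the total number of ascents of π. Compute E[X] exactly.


Write X = Σ X_I over i = 1, …, 182, with X_I the indicator of one ascent.
There are 182 indicators.
For each fixed i, the pair (π(i), π(i+1)) is a uniformly random ordered pair of distinct values from {1, …, 183}; by symmetry P[π(i) < π(i+1)] = 1/2.
By linearity: E[X] = 182 · (1/2) = (183 − 1) · (1/2) = 91 ≈ 91.000000.

E[X] = 91 = 91.000000.


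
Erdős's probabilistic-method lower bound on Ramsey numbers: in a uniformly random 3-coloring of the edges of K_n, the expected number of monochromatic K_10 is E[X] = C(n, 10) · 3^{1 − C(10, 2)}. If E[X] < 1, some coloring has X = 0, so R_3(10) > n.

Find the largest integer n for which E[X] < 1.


We need C(n, 10) · 3^{1 − 45} < 1, i.e. C(n, 10) < 3^{45 − 1} = 984770902183611232881.
Check values of n near the boundary:
  n = 568: C(568, 10) = 889446337783744949208; 889446337783744949208 < 984770902183611232881? YES
  n = 569: C(569, 10) = 905357721286137524328; 905357721286137524328 < 984770902183611232881? YES
  n = 570: C(570, 10) = 921524823451961408691; 921524823451961408691 < 984770902183611232881? YES
  n = 571: C(571, 10) = 937951290893172842001; 937951290893172842001 < 984770902183611232881? YES
  n = 572: C(572, 10) = 954640815642161682606; 954640815642161682606 < 984770902183611232881? YES
  n = 573: C(573, 10) = 971597135635805762226; 971597135635805762226 < 984770902183611232881? YES
  n = 574: C(574, 10) = 988824035203816502691; 988824035203816502691 < 984770902183611232881? NO
  n = 575: C(575, 10) = 1006325345561406175305; 1006325345561406175305 < 984770902183611232881? NO
The largest n with C(n, 10) < 984770902183611232881 is n = 573 (where E[X] = 35985079097622435638/36472996377170786403 ≈ 0.986623). Hence R_3(10) > 573, i.e. R_3(10) ≥ 574.

Largest n = 573; hence R_3(10) > 573.


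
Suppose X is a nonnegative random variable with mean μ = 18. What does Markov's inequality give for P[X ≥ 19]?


μ = E[X] = 18, a = 19.
Markov: P[X ≥ 19] ≤ μ/a = (18)/19 = 18/19.
Numerically: ≈ 0.947.
(Since a = 19 > μ = 18.000, the bound 18/19 is < 1 and informative.)

P[X ≥ 19] ≤ 18/19 ≈ 0.947.


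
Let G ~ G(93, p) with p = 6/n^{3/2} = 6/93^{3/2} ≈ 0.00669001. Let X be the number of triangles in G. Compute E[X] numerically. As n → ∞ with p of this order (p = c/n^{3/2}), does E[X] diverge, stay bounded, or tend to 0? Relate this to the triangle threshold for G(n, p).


Number of potential triangles: C(93, 3) = 129766.
Each occurs with probability p³ ≈ (0.00669001)³ ≈ 2.99419777e-07.
By linearity: E[X] = C(93, 3)·p³ ≈ 129766 · 2.99419777e-07 ≈ 0.038855.
Since α = 3/2 > 1, p = c/n^{3/2} = o(1/n) is below the triangle threshold p ~ 1/n. Asymptotically E[X] ~ (c³/6)·n^{3(1−α)} = (6³/6)·n^{-1.5} → 0, so by Markov's inequality G has no triangles w.h.p.

E[X] ≈ 0.038855; in regime p = Θ(1/n^{3/2}) E[X] tends to 0 (below the triangle threshold p ~ 1/n).
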